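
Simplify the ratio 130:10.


Find GCD(130, 10)
GCD = 10
Divide both by 10: 130/10 = 13, 10/10 = 1
Simplified ratio = 13:1

13:1


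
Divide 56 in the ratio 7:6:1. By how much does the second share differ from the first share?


Total parts = 7 + 6 + 1 = 14
Value per part = 56 / 14 = 4
Shares: 7*4=28, 6*4=24, 1*4=4
Second share = 24, first share = 28
Difference = |24 - 28| = 4

4


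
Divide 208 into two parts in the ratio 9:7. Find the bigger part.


Total parts = 9 + 7 = 16
Value per part = 208 / 16 = 13
First share = 9 * 13 = 117
Second share = 7 * 13 = 91
Larger share = 117

117


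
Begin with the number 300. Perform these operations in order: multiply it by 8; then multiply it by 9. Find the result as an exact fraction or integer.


Start with 300.
Step 1: Multiply by 8: 300 * 8 = 2400
Step 2: Multiply by 9: 2400 * 9 = 21600
Final result = 21600

21600


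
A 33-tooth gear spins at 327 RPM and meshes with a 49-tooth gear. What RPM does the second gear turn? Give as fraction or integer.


Gear ratio: teeth_A * RPM_A = teeth_B * RPM_B
33 * 327 = 49 * RPM_B
10791 = 49 * RPM_B
RPM_B = 10791 / 49
RPM_B = 10791/49

10791/49


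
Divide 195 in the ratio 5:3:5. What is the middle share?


Ratio = 5:3:5
Total parts = 5 + 3 + 5 = 13
Value per part = 195 / 13 = 15
First share = 5 * 15 = 75
Middle share = 3 * 15 = 45
Third share = 5 * 15 = 75

45


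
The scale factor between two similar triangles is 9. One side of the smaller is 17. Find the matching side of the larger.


Similar triangles have proportional sides
Scale factor = 9
Smaller side = 17
Corresponding larger side = 17 * 9
= 153

153


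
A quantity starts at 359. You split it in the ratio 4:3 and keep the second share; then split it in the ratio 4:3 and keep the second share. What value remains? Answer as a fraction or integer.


Start with 359.
Step 1: Split 4:3, second share = 359 * 3/7 = 1077/7
Step 2: Split 4:3, second share = 1077/7 * 3/7 = 3231/49
Final result = 3231/49

3231/49


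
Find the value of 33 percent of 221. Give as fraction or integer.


Compute 33% of 221
Convert percentage: 33% = 33/100
Multiply: 221 * 33/100
= 7293/100
= 7293/100

7293/100


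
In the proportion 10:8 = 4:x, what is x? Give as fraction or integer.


Setting up: 10/8 = 4/x
Cross multiply: 10 * x = 8 * 4
10x = 32
x = 32/10
x = 16/5

16/5


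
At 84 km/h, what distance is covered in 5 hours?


Using distance = speed * time
Speed = 84 km/h
Time = 5 hours
Distance = 84 * 5
= 420 km

420


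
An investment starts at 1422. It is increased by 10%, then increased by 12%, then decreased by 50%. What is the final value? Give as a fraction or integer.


Start: 1422
Step 1: increase by 10% => multiply by 110/100
  1422 * 110/100 = 7821/5
Step 2: increase by 12% => multiply by 112/100
  7821/5 * 112/100 = 218988/125
Step 3: decrease by 50% => multiply by 50/100
  218988/125 * 50/100 = 109494/125
Final value = 109494/125

109494/125


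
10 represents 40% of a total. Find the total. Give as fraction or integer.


Given: 10 is 40% of the whole
Set up: 10 = 40/100 * whole
whole = 10 * 100 / 40
whole = 1000 / 40
whole = 25

25


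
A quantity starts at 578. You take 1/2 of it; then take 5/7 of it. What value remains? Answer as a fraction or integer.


Start with 578.
Step 1: Take 1/2: 578 * 1/2 = 289
Step 2: Take 5/7: 289 * 5/7 = 1445/7
Final result = 1445/7

1445/7


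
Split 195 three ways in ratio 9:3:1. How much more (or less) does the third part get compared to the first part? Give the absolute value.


Total parts = 9 + 3 + 1 = 13
Value per part = 195 / 13 = 15
Shares: 9*15=135, 3*15=45, 1*15=15
Third share = 15, first share = 135
Difference = |15 - 135| = 120

120


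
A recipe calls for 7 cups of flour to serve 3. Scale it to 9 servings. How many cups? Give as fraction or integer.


Original: 7 cups for 3 servings
Target servings = 9
Scaling factor = 9/3
New amount = 7 * 9/3
= 63/3
= 21 cups

21


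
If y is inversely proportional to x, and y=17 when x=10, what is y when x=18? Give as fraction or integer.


Inverse proportion: y = k/x
Find k: k = 10 * 17 = 170
Compute y at x=18: y = 170/18
y = 85/9

85/9


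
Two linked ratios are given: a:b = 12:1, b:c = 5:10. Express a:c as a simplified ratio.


Given a:b = 12:1 and b:c = 5:10
Make b consistent. Multiply first ratio by 5: a:b = 60:5
Multiply second ratio by 1: b:c = 5:10
Now b = 5 in both, so a:b:c = 60:5:10
Therefore a:c = 60:10
Simplify by GCD: a:c = 6:1

6:1


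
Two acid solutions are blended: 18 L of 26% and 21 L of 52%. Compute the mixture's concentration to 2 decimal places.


Solute in mixture 1 = 26% of 18 L = 18*26/100 = 117/25 L
Solute in mixture 2 = 52% of 21 L = 21*52/100 = 273/25 L
Total solute = 117/25 + 273/25 = 78/5 L
Total volume = 18 + 21 = 39 L
Final concentration = 78/5/39 * 100 = 40.00%

40.00


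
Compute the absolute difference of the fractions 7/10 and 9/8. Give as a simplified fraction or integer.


Simplify: 7/10 = 7/10 and 9/8 = 9/8
Find common denominator: LCD = 40
Convert: 28/40 and 45/40
Difference = |28 - 45|/40 = 17/40
Simplified = 17/40

17/40


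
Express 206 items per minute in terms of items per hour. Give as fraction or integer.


Converting from per minute to per hour
Rate = 206 items per minute
Multiply by 60: 206 * 60
= 12360 items per hour

12360


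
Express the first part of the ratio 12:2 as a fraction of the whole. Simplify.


Total parts = 12 + 2 = 14
First part fraction = 12/14
Simplify: 12/14 = 6/7

6/7


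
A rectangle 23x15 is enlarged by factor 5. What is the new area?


Original dimensions: 23 x 15
Enlargement factor = 5
New width = 23 * 5 = 115
New height = 15 * 5 = 75
New area = 115 * 75 = 8625

8625


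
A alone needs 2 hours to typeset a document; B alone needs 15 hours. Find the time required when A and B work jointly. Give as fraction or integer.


Rate of A = 1/2 job per hour
Rate of B = 1/15 job per hour
Combined rate = 1/2 + 1/15
Find common denominator: (15 + 2)/(2*15) = 17/30
Combined rate = 17/30 job per hour
Time together = 1 / (17/30) = 30/17 hours

30/17


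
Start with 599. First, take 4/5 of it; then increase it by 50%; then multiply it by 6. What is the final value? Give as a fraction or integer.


Start with 599.
Step 1: Take 4/5: 599 * 4/5 = 2396/5
Step 2: Increase by 50%: 2396/5 * 150/100 = 3594/5
Step 3: Multiply by 6: 3594/5 * 6 = 21564/5
Final result = 21564/5

21564/5


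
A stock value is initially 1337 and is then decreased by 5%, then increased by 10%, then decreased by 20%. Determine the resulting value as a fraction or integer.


Start: 1337
Step 1: decrease by 5% => multiply by 95/100
  1337 * 95/100 = 25403/20
Step 2: increase by 10% => multiply by 110/100
  25403/20 * 110/100 = 279433/200
Step 3: decrease by 20% => multiply by 80/100
  279433/200 * 80/100 = 279433/250
Final value = 279433/250

279433/250


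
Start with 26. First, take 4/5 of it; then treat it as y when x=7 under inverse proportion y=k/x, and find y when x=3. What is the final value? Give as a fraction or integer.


Start with 26.
Step 1: Take 4/5: 26 * 4/5 = 104/5
Step 2: Inverse prop: k = (104/5)*7; new y = k/3 = 104/5*7/3 = 728/15
Final result = 728/15

728/15


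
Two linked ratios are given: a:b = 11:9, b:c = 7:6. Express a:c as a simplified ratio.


Given a:b = 11:9 and b:c = 7:6
Make b consistent. Multiply first ratio by 7: a:b = 77:63
Multiply second ratio by 9: b:c = 63:54
Now b = 63 in both, so a:b:c = 77:63:54
Therefore a:c = 77:54
Simplify by GCD: a:c = 77:54

77:54


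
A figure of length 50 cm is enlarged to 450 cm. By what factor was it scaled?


Original length = 50 cm
Scaled length = 450 cm
Scale factor = 450 / 50
= 9

9


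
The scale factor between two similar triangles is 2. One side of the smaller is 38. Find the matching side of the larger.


Similar triangles have proportional sides
Scale factor = 2
Smaller side = 38
Corresponding larger side = 38 * 2
= 76

76


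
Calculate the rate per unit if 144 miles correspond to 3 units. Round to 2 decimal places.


Total miles = 144
Number of units = 3
Unit rate = 144 / 3
= 48 miles per unit

48


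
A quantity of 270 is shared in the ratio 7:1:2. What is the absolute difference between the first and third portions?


Total parts = 7 + 1 + 2 = 10
Value per part = 270 / 10 = 27
Shares: 7*27=189, 1*27=27, 2*27=54
First share = 189, third share = 54
Difference = |189 - 54| = 135

135


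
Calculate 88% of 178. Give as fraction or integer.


Compute 88% of 178
Convert percentage: 88% = 88/100
Multiply: 178 * 88/100
= 15664/100
= 3916/25

3916/25


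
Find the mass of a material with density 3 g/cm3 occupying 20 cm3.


Using mass = density * volume
Density = 3 g/cm3
Volume = 20 cm3
Mass = 3 * 20
= 60 g

60


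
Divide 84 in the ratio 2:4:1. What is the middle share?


Ratio = 2:4:1
Total parts = 2 + 4 + 1 = 7
Value per part = 84 / 7 = 12
First share = 2 * 12 = 24
Middle share = 4 * 12 = 48
Third share = 1 * 12 = 12

48


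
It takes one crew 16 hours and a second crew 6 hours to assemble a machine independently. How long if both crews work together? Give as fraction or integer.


Rate of A = 1/16 job per hour
Rate of B = 1/6 job per hour
Combined rate = 1/16 + 1/6
Find common denominator: (6 + 16)/(16*6) = 22/96
Combined rate = 11/48 job per hour
Time together = 1 / (11/48) = 48/11 hours

48/11


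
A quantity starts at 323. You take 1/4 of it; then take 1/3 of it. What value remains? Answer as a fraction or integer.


Start with 323.
Step 1: Take 1/4: 323 * 1/4 = 323/4
Step 2: Take 1/3: 323/4 * 1/3 = 323/12
Final result = 323/12

323/12


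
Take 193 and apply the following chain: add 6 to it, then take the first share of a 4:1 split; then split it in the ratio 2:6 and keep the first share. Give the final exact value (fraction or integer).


Start with 193.
Step 1: Add 6: 193+6=199; split 4:1 first = 199*4/5 = 796/5
Step 2: Split 2:6, first share = 796/5 * 2/8 = 199/5
Final result = 199/5

199/5


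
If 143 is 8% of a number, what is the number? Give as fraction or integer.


Given: 143 is 8% of the whole
Set up: 143 = 8/100 * whole
whole = 143 * 100 / 8
whole = 14300 / 8
whole = 3575/2

3575/2


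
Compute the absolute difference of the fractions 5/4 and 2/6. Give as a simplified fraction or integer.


Simplify: 5/4 = 5/4 and 2/6 = 1/3
Find common denominator: LCD = 12
Convert: 15/12 and 4/12
Difference = |15 - 4|/12 = 11/12
Simplified = 11/12

11/12


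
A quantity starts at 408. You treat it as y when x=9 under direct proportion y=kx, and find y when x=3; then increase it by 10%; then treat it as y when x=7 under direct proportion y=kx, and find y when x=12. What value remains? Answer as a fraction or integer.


Start with 408.
Step 1: Direct prop: k = (408)/9; new y = k*3 = 408*3/9 = 136
Step 2: Increase by 10%: 136 * 110/100 = 748/5
Step 3: Direct prop: k = (748/5)/7; new y = k*12 = 748/5*12/7 = 8976/35
Final result = 8976/35

8976/35


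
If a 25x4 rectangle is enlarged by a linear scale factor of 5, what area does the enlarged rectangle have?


Original dimensions: 25 x 4
Enlargement factor = 5
New width = 25 * 5 = 125
New height = 4 * 5 = 20
New area = 125 * 20 = 2500

2500


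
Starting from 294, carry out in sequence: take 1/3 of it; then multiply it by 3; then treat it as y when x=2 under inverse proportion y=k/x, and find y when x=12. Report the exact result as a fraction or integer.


Start with 294.
Step 1: Take 1/3: 294 * 1/3 = 98
Step 2: Multiply by 3: 98 * 3 = 294
Step 3: Inverse prop: k = (294)*2; new y = k/12 = 294*2/12 = 49
Final result = 49

49


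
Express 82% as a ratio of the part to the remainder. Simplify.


Part = 82%, Remainder = 18%
Ratio = 82:18
GCD(82, 18) = 2
Simplify: 41:9 = 41:9

41:9


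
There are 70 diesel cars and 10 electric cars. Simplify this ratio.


Find GCD(70, 10)
GCD = 10
Divide both by 10: 70/10 = 7, 10/10 = 1
Simplified ratio = 7:1

7:1


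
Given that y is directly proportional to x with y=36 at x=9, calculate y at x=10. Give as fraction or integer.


Direct proportion: y = kx
Find k: k = 36/9 = 4
Compute y at x=10: y = 4 * 10
y = 40

40


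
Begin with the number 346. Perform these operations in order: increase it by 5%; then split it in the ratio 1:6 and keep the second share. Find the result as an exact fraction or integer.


Start with 346.
Step 1: Increase by 5%: 346 * 105/100 = 3633/10
Step 2: Split 1:6, second share = 3633/10 * 6/7 = 1557/5
Final result = 1557/5

1557/5


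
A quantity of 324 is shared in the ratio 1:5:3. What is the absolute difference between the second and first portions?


Total parts = 1 + 5 + 3 = 9
Value per part = 324 / 9 = 36
Shares: 1*36=36, 5*36=180, 3*36=108
Second share = 180, first share = 36
Difference = |180 - 36| = 144

144


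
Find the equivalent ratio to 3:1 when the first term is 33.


Original ratio: 3:1
First term target: 33
Scale factor = 33 / 3 = 11
Multiply second term: 1 * 11 = 11
Equivalent ratio = 33:11

33:11


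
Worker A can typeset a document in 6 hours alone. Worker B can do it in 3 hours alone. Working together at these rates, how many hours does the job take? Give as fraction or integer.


Rate of A = 1/6 job per hour
Rate of B = 1/3 job per hour
Combined rate = 1/6 + 1/3
Find common denominator: (3 + 6)/(6*3) = 9/18
Combined rate = 1/2 job per hour
Time together = 1 / (1/2) = 2 hours

2


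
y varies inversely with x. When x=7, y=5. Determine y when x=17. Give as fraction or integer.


Inverse proportion: y = k/x
Find k: k = 7 * 5 = 35
Compute y at x=17: y = 35/17
y = 35/17

35/17


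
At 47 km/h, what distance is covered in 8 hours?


Using distance = speed * time
Speed = 47 km/h
Time = 8 hours
Distance = 47 * 8
= 376 km

376


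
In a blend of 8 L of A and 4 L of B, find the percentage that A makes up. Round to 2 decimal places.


Volume of A = 8 L
Volume of B = 4 L
Total volume = 8 + 4 = 12 L
Percentage of A = (8/12) * 100
= 66.67%

66.67


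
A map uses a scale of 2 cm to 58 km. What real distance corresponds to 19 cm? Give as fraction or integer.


Map scale: 2 cm = 58 km
Measured distance on map = 19 cm
Set up proportion: 19 * 58 / 2
= 1102 / 2
= 551 km

551


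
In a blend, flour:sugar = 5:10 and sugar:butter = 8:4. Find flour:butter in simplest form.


Given a:b = 5:10 and b:c = 8:4
Make b consistent. Multiply first ratio by 8: a:b = 40:80
Multiply second ratio by 10: b:c = 80:40
Now b = 80 in both, so a:b:c = 40:80:40
Therefore a:c = 40:40
Simplify by GCD: a:c = 1:1

1:1


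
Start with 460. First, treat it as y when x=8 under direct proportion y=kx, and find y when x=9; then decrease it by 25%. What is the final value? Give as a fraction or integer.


Start with 460.
Step 1: Direct prop: k = (460)/8; new y = k*9 = 460*9/8 = 1035/2
Step 2: Decrease by 25%: 1035/2 * 75/100 = 3105/8
Final result = 3105/8

3105/8


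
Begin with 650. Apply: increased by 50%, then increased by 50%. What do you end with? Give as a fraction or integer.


Start: 650
Step 1: increase by 50% => multiply by 150/100
  650 * 150/100 = 975
Step 2: increase by 50% => multiply by 150/100
  975 * 150/100 = 2925/2
Final value = 2925/2

2925/2


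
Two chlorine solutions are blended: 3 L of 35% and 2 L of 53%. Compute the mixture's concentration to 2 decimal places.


Solute in mixture 1 = 35% of 3 L = 3*35/100 = 21/20 L
Solute in mixture 2 = 53% of 2 L = 2*53/100 = 53/50 L
Total solute = 21/20 + 53/50 = 211/100 L
Total volume = 3 + 2 = 5 L
Final concentration = 211/100/5 * 100 = 42.20%

42.20


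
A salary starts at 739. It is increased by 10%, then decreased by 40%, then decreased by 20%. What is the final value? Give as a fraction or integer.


Start: 739
Step 1: increase by 10% => multiply by 110/100
  739 * 110/100 = 8129/10
Step 2: decrease by 40% => multiply by 60/100
  8129/10 * 60/100 = 24387/50
Step 3: decrease by 20% => multiply by 80/100
  24387/50 * 80/100 = 48774/125
Final value = 48774/125

48774/125


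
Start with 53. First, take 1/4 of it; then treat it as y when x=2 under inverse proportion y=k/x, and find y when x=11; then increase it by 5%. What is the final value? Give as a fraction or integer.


Start with 53.
Step 1: Take 1/4: 53 * 1/4 = 53/4
Step 2: Inverse prop: k = (53/4)*2; new y = k/11 = 53/4*2/11 = 53/22
Step 3: Increase by 5%: 53/22 * 105/100 = 1113/440
Final result = 1113/440

1113/440


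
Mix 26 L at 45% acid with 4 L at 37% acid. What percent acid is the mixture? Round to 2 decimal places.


Solute in mixture 1 = 45% of 26 L = 26*45/100 = 117/10 L
Solute in mixture 2 = 37% of 4 L = 4*37/100 = 37/25 L
Total solute = 117/10 + 37/25 = 659/50 L
Total volume = 26 + 4 = 30 L
Final concentration = 659/50/30 * 100 = 43.93%

43.93


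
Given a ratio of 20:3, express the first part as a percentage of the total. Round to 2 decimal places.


Total parts = 20 + 3 = 23
First part fraction = 20/23
Percentage = (20/23) * 100
= 0.869565 * 100
= 86.96%

86.96


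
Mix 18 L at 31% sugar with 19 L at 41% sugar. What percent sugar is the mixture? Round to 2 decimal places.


Solute in mixture 1 = 31% of 18 L = 18*31/100 = 279/50 L
Solute in mixture 2 = 41% of 19 L = 19*41/100 = 779/100 L
Total solute = 279/50 + 779/100 = 1337/100 L
Total volume = 18 + 19 = 37 L
Final concentration = 1337/100/37 * 100 = 36.14%

36.14


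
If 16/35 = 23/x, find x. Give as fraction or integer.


Setting up: 16/35 = 23/x
Cross multiply: 16 * x = 35 * 23
16x = 805
x = 805/16
x = 805/16

805/16


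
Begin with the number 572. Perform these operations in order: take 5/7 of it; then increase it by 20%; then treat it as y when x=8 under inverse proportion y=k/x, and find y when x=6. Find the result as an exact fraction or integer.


Start with 572.
Step 1: Take 5/7: 572 * 5/7 = 2860/7
Step 2: Increase by 20%: 2860/7 * 120/100 = 3432/7
Step 3: Inverse prop: k = (3432/7)*8; new y = k/6 = 3432/7*8/6 = 4576/7
Final result = 4576/7

4576/7


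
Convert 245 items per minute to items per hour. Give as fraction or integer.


Converting from per minute to per hour
Rate = 245 items per minute
Multiply by 60: 245 * 60
= 14700 items per hour

14700


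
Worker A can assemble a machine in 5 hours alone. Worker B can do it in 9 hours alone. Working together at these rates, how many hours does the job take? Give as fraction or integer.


Rate of A = 1/5 job per hour
Rate of B = 1/9 job per hour
Combined rate = 1/5 + 1/9
Find common denominator: (9 + 5)/(5*9) = 14/45
Combined rate = 14/45 job per hour
Time together = 1 / (14/45) = 45/14 hours

45/14


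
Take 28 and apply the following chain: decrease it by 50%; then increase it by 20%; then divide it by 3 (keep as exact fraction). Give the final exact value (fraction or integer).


Start with 28.
Step 1: Decrease by 50%: 28 * 50/100 = 14
Step 2: Increase by 20%: 14 * 120/100 = 84/5
Step 3: Divide by 3: 84/5 / 3 = 28/5
Final result = 28/5

28/5


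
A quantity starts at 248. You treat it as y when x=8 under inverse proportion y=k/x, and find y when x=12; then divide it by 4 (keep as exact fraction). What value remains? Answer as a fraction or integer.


Start with 248.
Step 1: Inverse prop: k = (248)*8; new y = k/12 = 248*8/12 = 496/3
Step 2: Divide by 4: 496/3 / 4 = 124/3
Final result = 124/3

124/3


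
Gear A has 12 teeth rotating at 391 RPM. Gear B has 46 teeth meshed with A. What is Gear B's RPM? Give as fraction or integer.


Gear ratio: teeth_A * RPM_A = teeth_B * RPM_B
12 * 391 = 46 * RPM_B
4692 = 46 * RPM_B
RPM_B = 4692 / 46
RPM_B = 102

102


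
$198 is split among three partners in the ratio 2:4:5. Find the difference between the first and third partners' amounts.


Total parts = 2 + 4 + 5 = 11
Value per part = 198 / 11 = 18
Shares: 2*18=36, 4*18=72, 5*18=90
First share = 36, third share = 90
Difference = |36 - 90| = 54

54


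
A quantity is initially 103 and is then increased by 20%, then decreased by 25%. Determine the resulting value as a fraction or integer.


Start: 103
Step 1: increase by 20% => multiply by 120/100
  103 * 120/100 = 618/5
Step 2: decrease by 25% => multiply by 75/100
  618/5 * 75/100 = 927/10
Final value = 927/10

927/10


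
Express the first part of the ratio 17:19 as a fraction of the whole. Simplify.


Total parts = 17 + 19 = 36
First part fraction = 17/36
Simplify: 17/36 = 17/36

17/36


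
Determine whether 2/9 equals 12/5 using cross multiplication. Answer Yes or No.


Cross multiply to check 2/9 = 12/5
Left cross product: 2 * 5 = 10
Right cross product: 9 * 12 = 108
10 != 108
Not equal, so proportions differ => No

No


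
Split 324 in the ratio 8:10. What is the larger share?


Total parts = 8 + 10 = 18
Value per part = 324 / 18 = 18
First share = 8 * 18 = 144
Second share = 10 * 18 = 180
Larger share = 180

180


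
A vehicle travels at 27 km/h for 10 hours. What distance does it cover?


Using distance = speed * time
Speed = 27 km/h
Time = 10 hours
Distance = 27 * 10
= 270 km

270


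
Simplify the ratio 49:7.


Find GCD(49, 7)
GCD = 7
Divide both by 7: 49/7 = 7, 7/7 = 1
Simplified ratio = 7:1

7:1


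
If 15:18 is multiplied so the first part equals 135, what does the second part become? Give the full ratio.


Original ratio: 15:18
First term target: 135
Scale factor = 135 / 15 = 9
Multiply second term: 18 * 9 = 162
Equivalent ratio = 135:162

135:162


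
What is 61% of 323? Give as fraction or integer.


Compute 61% of 323
Convert percentage: 61% = 61/100
Multiply: 323 * 61/100
= 19703/100
= 19703/100

19703/100


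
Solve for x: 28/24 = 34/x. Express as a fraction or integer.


Setting up: 28/24 = 34/x
Cross multiply: 28 * x = 24 * 34
28x = 816
x = 816/28
x = 204/7

204/7


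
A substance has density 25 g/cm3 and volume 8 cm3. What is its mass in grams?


Using mass = density * volume
Density = 25 g/cm3
Volume = 8 cm3
Mass = 25 * 8
= 200 g

200


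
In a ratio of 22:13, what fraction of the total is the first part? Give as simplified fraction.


Total parts = 22 + 13 = 35
First part fraction = 22/35
Simplify: 22/35 = 22/35

22/35


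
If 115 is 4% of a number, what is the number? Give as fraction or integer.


Given: 115 is 4% of the whole
Set up: 115 = 4/100 * whole
whole = 115 * 100 / 4
whole = 11500 / 4
whole = 2875

2875


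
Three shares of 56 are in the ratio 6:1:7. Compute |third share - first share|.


Total parts = 6 + 1 + 7 = 14
Value per part = 56 / 14 = 4
Shares: 6*4=24, 1*4=4, 7*4=28
Third share = 28, first share = 24
Difference = |28 - 24| = 4

4


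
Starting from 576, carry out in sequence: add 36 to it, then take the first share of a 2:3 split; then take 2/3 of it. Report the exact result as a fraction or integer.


Start with 576.
Step 1: Add 36: 576+36=612; split 2:3 first = 612*2/5 = 1224/5
Step 2: Take 2/3: 1224/5 * 2/3 = 816/5
Final result = 816/5

816/5


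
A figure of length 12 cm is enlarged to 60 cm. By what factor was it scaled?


Original length = 12 cm
Scaled length = 60 cm
Scale factor = 60 / 12
= 5

5


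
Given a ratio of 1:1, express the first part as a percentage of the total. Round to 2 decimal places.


Total parts = 1 + 1 = 2
First part fraction = 1/2
Percentage = (1/2) * 100
= 0.5 * 100
= 50.00%

50.00


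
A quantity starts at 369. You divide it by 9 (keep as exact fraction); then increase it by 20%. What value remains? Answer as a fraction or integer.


Start with 369.
Step 1: Divide by 9: 369 / 9 = 41
Step 2: Increase by 20%: 41 * 120/100 = 246/5
Final result = 246/5

246/5


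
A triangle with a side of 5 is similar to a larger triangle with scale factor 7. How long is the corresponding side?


Similar triangles have proportional sides
Scale factor = 7
Smaller side = 5
Corresponding larger side = 5 * 7
= 35

35


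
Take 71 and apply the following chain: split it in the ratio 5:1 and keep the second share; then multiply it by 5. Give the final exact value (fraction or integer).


Start with 71.
Step 1: Split 5:1, second share = 71 * 1/6 = 71/6
Step 2: Multiply by 5: 71/6 * 5 = 355/6
Final result = 355/6

355/6


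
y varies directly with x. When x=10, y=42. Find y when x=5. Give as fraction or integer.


Direct proportion: y = kx
Find k: k = 42/10 = 21/5
Compute y at x=5: y = 21/5 * 5
y = 21

21


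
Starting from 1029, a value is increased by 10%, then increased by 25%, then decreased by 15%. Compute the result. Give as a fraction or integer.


Start: 1029
Step 1: increase by 10% => multiply by 110/100
  1029 * 110/100 = 11319/10
Step 2: increase by 25% => multiply by 125/100
  11319/10 * 125/100 = 11319/8
Step 3: decrease by 15% => multiply by 85/100
  11319/8 * 85/100 = 192423/160
Final value = 192423/160

192423/160


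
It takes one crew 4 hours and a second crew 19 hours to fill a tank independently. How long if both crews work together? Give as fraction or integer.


Rate of A = 1/4 job per hour
Rate of B = 1/19 job per hour
Combined rate = 1/4 + 1/19
Find common denominator: (19 + 4)/(4*19) = 23/76
Combined rate = 23/76 job per hour
Time together = 1 / (23/76) = 76/23 hours

76/23


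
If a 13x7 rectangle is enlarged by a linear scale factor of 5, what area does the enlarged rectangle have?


Original dimensions: 13 x 7
Enlargement factor = 5
New width = 13 * 5 = 65
New height = 7 * 5 = 35
New area = 65 * 35 = 2275

2275


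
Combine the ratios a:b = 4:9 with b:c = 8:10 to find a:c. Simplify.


Given a:b = 4:9 and b:c = 8:10
Make b consistent. Multiply first ratio by 8: a:b = 32:72
Multiply second ratio by 9: b:c = 72:90
Now b = 72 in both, so a:b:c = 32:72:90
Therefore a:c = 32:90
Simplify by GCD: a:c = 16:45

16:45


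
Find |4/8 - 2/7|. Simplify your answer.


Simplify: 4/8 = 1/2 and 2/7 = 2/7
Find common denominator: LCD = 14
Convert: 7/14 and 4/14
Difference = |7 - 4|/14 = 3/14
Simplified = 3/14

3/14


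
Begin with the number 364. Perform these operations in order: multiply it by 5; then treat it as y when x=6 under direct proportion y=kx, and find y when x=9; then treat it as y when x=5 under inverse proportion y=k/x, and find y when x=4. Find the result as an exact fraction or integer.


Start with 364.
Step 1: Multiply by 5: 364 * 5 = 1820
Step 2: Direct prop: k = (1820)/6; new y = k*9 = 1820*9/6 = 2730
Step 3: Inverse prop: k = (2730)*5; new y = k/4 = 2730*5/4 = 6825/2
Final result = 6825/2

6825/2


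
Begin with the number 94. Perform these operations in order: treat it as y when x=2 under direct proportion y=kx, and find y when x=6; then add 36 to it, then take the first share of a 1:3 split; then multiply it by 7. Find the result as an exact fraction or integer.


Start with 94.
Step 1: Direct prop: k = (94)/2; new y = k*6 = 94*6/2 = 282
Step 2: Add 36: 282+36=318; split 1:3 first = 318*1/4 = 159/2
Step 3: Multiply by 7: 159/2 * 7 = 1113/2
Final result = 1113/2

1113/2


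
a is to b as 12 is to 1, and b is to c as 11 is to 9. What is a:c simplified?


Given a:b = 12:1 and b:c = 11:9
Make b consistent. Multiply first ratio by 11: a:b = 132:11
Multiply second ratio by 1: b:c = 11:9
Now b = 11 in both, so a:b:c = 132:11:9
Therefore a:c = 132:9
Simplify by GCD: a:c = 44:3

44:3


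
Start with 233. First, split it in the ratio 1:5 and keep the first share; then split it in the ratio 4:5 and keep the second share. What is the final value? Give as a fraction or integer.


Start with 233.
Step 1: Split 1:5, first share = 233 * 1/6 = 233/6
Step 2: Split 4:5, second share = 233/6 * 5/9 = 1165/54
Final result = 1165/54

1165/54


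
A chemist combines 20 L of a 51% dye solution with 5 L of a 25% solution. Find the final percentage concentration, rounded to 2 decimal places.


Solute in mixture 1 = 51% of 20 L = 20*51/100 = 51/5 L
Solute in mixture 2 = 25% of 5 L = 5*25/100 = 5/4 L
Total solute = 51/5 + 5/4 = 229/20 L
Total volume = 20 + 5 = 25 L
Final concentration = 229/20/25 * 100 = 45.80%

45.80


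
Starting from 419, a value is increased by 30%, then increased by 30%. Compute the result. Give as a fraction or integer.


Start: 419
Step 1: increase by 30% => multiply by 130/100
  419 * 130/100 = 5447/10
Step 2: increase by 30% => multiply by 130/100
  5447/10 * 130/100 = 70811/100
Final value = 70811/100

70811/100


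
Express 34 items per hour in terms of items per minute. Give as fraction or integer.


Converting from per hour to per minute
Rate = 34 items per hour
Divide by 60: 34/60
= 17/30 items per minute

17/30


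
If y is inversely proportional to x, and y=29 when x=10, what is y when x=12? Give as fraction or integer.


Inverse proportion: y = k/x
Find k: k = 10 * 29 = 290
Compute y at x=12: y = 290/12
y = 145/6

145/6


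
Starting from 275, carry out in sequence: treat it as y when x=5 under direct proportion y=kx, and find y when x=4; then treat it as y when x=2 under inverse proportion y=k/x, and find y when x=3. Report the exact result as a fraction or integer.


Start with 275.
Step 1: Direct prop: k = (275)/5; new y = k*4 = 275*4/5 = 220
Step 2: Inverse prop: k = (220)*2; new y = k/3 = 220*2/3 = 440/3
Final result = 440/3

440/3


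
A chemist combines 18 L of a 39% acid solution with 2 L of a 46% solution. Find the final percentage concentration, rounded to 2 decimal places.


Solute in mixture 1 = 39% of 18 L = 18*39/100 = 351/50 L
Solute in mixture 2 = 46% of 2 L = 2*46/100 = 23/25 L
Total solute = 351/50 + 23/25 = 397/50 L
Total volume = 18 + 2 = 20 L
Final concentration = 397/50/20 * 100 = 39.70%

39.70


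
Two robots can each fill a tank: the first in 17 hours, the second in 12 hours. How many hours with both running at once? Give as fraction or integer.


Rate of A = 1/17 job per hour
Rate of B = 1/12 job per hour
Combined rate = 1/17 + 1/12
Find common denominator: (12 + 17)/(17*12) = 29/204
Combined rate = 29/204 job per hour
Time together = 1 / (29/204) = 204/29 hours

204/29


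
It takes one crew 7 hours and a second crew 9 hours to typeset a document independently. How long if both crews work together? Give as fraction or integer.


Rate of A = 1/7 job per hour
Rate of B = 1/9 job per hour
Combined rate = 1/7 + 1/9
Find common denominator: (9 + 7)/(7*9) = 16/63
Combined rate = 16/63 job per hour
Time together = 1 / (16/63) = 63/16 hours

63/16


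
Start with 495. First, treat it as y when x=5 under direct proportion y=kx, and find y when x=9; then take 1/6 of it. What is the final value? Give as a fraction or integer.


Start with 495.
Step 1: Direct prop: k = (495)/5; new y = k*9 = 495*9/5 = 891
Step 2: Take 1/6: 891 * 1/6 = 297/2
Final result = 297/2

297/2


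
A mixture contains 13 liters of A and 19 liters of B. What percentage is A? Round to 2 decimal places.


Volume of A = 13 L
Volume of B = 19 L
Total volume = 13 + 19 = 32 L
Percentage of A = (13/32) * 100
= 40.63%

40.63


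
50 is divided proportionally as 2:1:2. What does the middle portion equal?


Ratio = 2:1:2
Total parts = 2 + 1 + 2 = 5
Value per part = 50 / 5 = 10
First share = 2 * 10 = 20
Middle share = 1 * 10 = 10
Third share = 2 * 10 = 20

10


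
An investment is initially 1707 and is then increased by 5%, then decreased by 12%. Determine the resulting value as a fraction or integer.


Start: 1707
Step 1: increase by 5% => multiply by 105/100
  1707 * 105/100 = 35847/20
Step 2: decrease by 12% => multiply by 88/100
  35847/20 * 88/100 = 394317/250
Final value = 394317/250

394317/250


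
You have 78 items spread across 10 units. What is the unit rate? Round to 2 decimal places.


Total items = 78
Number of units = 10
Unit rate = 78 / 10
= 7.80 items per unit

7.80


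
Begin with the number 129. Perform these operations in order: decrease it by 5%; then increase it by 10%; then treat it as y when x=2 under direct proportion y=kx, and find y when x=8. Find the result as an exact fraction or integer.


Start with 129.
Step 1: Decrease by 5%: 129 * 95/100 = 2451/20
Step 2: Increase by 10%: 2451/20 * 110/100 = 26961/200
Step 3: Direct prop: k = (26961/200)/2; new y = k*8 = 26961/200*8/2 = 26961/50
Final result = 26961/50

26961/50


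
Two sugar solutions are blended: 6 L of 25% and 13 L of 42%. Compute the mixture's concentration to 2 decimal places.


Solute in mixture 1 = 25% of 6 L = 6*25/100 = 3/2 L
Solute in mixture 2 = 42% of 13 L = 13*42/100 = 273/50 L
Total solute = 3/2 + 273/50 = 174/25 L
Total volume = 6 + 13 = 19 L
Final concentration = 174/25/19 * 100 = 36.63%

36.63


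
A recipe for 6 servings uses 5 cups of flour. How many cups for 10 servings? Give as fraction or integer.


Original: 5 cups for 6 servings
Target servings = 10
Scaling factor = 10/6
New amount = 5 * 10/6
= 50/6
= 25/3 cups

25/3


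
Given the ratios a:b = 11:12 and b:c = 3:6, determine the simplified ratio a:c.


Given a:b = 11:12 and b:c = 3:6
Make b consistent. Multiply first ratio by 3: a:b = 33:36
Multiply second ratio by 12: b:c = 36:72
Now b = 36 in both, so a:b:c = 33:36:72
Therefore a:c = 33:72
Simplify by GCD: a:c = 11:24

11:24


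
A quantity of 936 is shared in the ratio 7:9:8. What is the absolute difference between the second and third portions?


Total parts = 7 + 9 + 8 = 24
Value per part = 936 / 24 = 39
Shares: 7*39=273, 9*39=351, 8*39=312
Second share = 351, third share = 312
Difference = |351 - 312| = 39

39


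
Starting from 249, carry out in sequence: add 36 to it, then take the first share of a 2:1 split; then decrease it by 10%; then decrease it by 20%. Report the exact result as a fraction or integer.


Start with 249.
Step 1: Add 36: 249+36=285; split 2:1 first = 285*2/3 = 190
Step 2: Decrease by 10%: 190 * 90/100 = 171
Step 3: Decrease by 20%: 171 * 80/100 = 684/5
Final result = 684/5

684/5


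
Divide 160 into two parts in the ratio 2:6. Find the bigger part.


Total parts = 2 + 6 = 8
Value per part = 160 / 8 = 20
First share = 2 * 20 = 40
Second share = 6 * 20 = 120
Larger share = 120

120


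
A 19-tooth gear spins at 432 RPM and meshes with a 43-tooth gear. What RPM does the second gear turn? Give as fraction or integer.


Gear ratio: teeth_A * RPM_A = teeth_B * RPM_B
19 * 432 = 43 * RPM_B
8208 = 43 * RPM_B
RPM_B = 8208 / 43
RPM_B = 8208/43

8208/43


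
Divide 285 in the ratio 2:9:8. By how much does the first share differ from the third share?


Total parts = 2 + 9 + 8 = 19
Value per part = 285 / 19 = 15
Shares: 2*15=30, 9*15=135, 8*15=120
First share = 30, third share = 120
Difference = |30 - 120| = 90

90


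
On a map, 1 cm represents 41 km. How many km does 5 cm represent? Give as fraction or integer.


Map scale: 1 cm = 41 km
Measured distance on map = 5 cm
Set up proportion: 5 * 41 / 1
= 205 / 1
= 205 km

205


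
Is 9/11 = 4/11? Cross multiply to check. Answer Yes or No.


Cross multiply to check 9/11 = 4/11
Left cross product: 9 * 11 = 99
Right cross product: 11 * 4 = 44
99 != 44
Not equal, so proportions differ => No

No


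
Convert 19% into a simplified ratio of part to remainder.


Part = 19%, Remainder = 81%
Ratio = 19:81
GCD(19, 81) = 1
Simplify: 19:81 = 19:81

19:81


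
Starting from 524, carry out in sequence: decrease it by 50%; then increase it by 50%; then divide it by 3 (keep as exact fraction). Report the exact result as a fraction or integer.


Start with 524.
Step 1: Decrease by 50%: 524 * 50/100 = 262
Step 2: Increase by 50%: 262 * 150/100 = 393
Step 3: Divide by 3: 393 / 3 = 131
Final result = 131

131


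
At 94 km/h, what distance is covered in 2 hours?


Using distance = speed * time
Speed = 94 km/h
Time = 2 hours
Distance = 94 * 2
= 188 km

188


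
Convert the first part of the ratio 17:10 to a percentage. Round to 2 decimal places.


Total parts = 17 + 10 = 27
First part fraction = 17/27
Percentage = (17/27) * 100
= 0.62963 * 100
= 62.96%

62.96


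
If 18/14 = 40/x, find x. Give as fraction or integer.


Setting up: 18/14 = 40/x
Cross multiply: 18 * x = 14 * 40
18x = 560
x = 560/18
x = 280/9

280/9


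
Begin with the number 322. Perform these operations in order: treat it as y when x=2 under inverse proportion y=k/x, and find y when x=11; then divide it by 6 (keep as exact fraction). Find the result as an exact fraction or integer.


Start with 322.
Step 1: Inverse prop: k = (322)*2; new y = k/11 = 322*2/11 = 644/11
Step 2: Divide by 6: 644/11 / 6 = 322/33
Final result = 322/33

322/33


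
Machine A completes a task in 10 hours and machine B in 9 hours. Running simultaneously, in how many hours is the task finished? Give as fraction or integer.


Rate of A = 1/10 job per hour
Rate of B = 1/9 job per hour
Combined rate = 1/10 + 1/9
Find common denominator: (9 + 10)/(10*9) = 19/90
Combined rate = 19/90 job per hour
Time together = 1 / (19/90) = 90/19 hours

90/19


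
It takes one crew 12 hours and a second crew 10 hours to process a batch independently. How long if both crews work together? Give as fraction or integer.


Rate of A = 1/12 job per hour
Rate of B = 1/10 job per hour
Combined rate = 1/12 + 1/10
Find common denominator: (10 + 12)/(12*10) = 22/120
Combined rate = 11/60 job per hour
Time together = 1 / (11/60) = 60/11 hours

60/11


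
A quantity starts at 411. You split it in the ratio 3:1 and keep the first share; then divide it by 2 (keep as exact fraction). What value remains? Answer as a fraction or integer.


Start with 411.
Step 1: Split 3:1, first share = 411 * 3/4 = 1233/4
Step 2: Divide by 2: 1233/4 / 2 = 1233/8
Final result = 1233/8

1233/8


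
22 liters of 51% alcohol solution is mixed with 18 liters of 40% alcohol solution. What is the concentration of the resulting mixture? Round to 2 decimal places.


Solute in mixture 1 = 51% of 22 L = 22*51/100 = 561/50 L
Solute in mixture 2 = 40% of 18 L = 18*40/100 = 36/5 L
Total solute = 561/50 + 36/5 = 921/50 L
Total volume = 22 + 18 = 40 L
Final concentration = 921/50/40 * 100 = 46.05%

46.05


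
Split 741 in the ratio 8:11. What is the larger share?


Total parts = 8 + 11 = 19
Value per part = 741 / 19 = 39
First share = 8 * 39 = 312
Second share = 11 * 39 = 429
Larger share = 429

429


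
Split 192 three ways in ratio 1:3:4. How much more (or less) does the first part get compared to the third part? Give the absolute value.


Total parts = 1 + 3 + 4 = 8
Value per part = 192 / 8 = 24
Shares: 1*24=24, 3*24=72, 4*24=96
First share = 24, third share = 96
Difference = |24 - 96| = 72

72


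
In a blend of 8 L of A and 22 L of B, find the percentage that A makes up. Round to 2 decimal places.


Volume of A = 8 L
Volume of B = 22 L
Total volume = 8 + 22 = 30 L
Percentage of A = (8/30) * 100
= 26.67%

26.67


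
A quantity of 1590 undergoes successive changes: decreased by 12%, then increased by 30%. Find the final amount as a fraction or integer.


Start: 1590
Step 1: decrease by 12% => multiply by 88/100
  1590 * 88/100 = 6996/5
Step 2: increase by 30% => multiply by 130/100
  6996/5 * 130/100 = 45474/25
Final value = 45474/25

45474/25


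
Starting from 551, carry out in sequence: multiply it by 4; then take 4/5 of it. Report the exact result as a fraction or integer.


Start with 551.
Step 1: Multiply by 4: 551 * 4 = 2204
Step 2: Take 4/5: 2204 * 4/5 = 8816/5
Final result = 8816/5

8816/5


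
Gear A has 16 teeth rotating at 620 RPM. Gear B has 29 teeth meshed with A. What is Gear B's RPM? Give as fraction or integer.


Gear ratio: teeth_A * RPM_A = teeth_B * RPM_B
16 * 620 = 29 * RPM_B
9920 = 29 * RPM_B
RPM_B = 9920 / 29
RPM_B = 9920/29

9920/29


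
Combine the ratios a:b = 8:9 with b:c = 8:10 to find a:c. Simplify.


Given a:b = 8:9 and b:c = 8:10
Make b consistent. Multiply first ratio by 8: a:b = 64:72
Multiply second ratio by 9: b:c = 72:90
Now b = 72 in both, so a:b:c = 64:72:90
Therefore a:c = 64:90
Simplify by GCD: a:c = 32:45

32:45
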